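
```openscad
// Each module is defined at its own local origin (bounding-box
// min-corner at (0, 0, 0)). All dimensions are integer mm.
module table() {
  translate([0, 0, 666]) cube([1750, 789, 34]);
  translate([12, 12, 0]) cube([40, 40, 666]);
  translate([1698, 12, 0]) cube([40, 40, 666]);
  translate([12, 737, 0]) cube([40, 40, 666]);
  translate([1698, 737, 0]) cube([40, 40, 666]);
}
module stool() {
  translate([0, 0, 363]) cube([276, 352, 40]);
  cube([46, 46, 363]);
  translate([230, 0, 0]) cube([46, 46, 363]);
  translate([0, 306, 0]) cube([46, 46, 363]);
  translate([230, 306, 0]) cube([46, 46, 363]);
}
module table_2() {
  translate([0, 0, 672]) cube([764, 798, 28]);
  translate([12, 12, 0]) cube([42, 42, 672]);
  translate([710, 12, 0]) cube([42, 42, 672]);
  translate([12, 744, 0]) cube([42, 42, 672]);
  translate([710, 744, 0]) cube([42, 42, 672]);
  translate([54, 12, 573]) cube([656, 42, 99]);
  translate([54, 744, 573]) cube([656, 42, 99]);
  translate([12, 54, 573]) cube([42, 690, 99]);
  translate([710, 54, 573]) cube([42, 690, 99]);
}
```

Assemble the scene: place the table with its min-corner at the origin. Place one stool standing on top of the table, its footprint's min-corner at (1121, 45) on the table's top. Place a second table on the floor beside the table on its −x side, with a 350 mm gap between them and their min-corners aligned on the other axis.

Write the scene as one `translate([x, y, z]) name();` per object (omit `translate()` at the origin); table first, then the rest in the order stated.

table();
translate([1121, 45, 700]) stool();
translate([-1114, 0, 0]) table_2();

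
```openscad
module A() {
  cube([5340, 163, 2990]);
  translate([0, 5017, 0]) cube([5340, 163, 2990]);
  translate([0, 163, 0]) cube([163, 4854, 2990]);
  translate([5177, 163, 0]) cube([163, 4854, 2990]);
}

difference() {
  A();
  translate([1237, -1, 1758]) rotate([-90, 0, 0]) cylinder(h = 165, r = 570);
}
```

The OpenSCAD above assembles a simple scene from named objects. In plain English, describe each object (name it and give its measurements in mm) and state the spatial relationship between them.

A is the wall frame of a small rectangular building: four walls, each 2990 mm tall and 163 mm thick, enclosing a footprint 5340 mm (x) by 5180 mm (y) outside-to-outside, with no floor or roof. The front and back walls (the −y and +y sides) span the full width; the two side walls fit between them.

The house frame has a circular hole of radius 570 mm through its front wall, centred at (x = 1237, z = 1758).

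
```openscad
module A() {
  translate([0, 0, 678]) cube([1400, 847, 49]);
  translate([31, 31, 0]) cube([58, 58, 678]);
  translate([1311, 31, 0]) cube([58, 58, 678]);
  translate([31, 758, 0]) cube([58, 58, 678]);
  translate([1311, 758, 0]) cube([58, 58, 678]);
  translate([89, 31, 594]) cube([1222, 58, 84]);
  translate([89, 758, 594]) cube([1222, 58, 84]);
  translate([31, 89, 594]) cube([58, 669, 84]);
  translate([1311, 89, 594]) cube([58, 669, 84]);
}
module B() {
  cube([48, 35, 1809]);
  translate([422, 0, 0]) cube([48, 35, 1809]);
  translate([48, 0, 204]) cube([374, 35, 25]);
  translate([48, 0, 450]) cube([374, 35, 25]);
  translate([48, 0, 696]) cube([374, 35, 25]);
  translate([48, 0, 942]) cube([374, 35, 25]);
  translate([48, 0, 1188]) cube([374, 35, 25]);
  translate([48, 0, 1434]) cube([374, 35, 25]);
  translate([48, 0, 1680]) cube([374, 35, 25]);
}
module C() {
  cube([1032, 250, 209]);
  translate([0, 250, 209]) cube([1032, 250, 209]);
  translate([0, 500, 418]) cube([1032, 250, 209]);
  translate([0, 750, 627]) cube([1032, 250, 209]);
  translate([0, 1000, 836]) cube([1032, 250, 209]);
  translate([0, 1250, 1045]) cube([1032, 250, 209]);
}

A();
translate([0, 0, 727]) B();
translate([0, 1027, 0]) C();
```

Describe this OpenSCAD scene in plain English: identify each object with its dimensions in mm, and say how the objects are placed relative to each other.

A is a table with a 1400×847 mm rectangular top, 49 mm thick, top surface at z = 727 mm, supported by four 58×58 mm square legs, each inset 31 mm from the nearest pair of top edges, running from the floor. Four apron rails, 58 mm thick and 84 mm tall, run between adjacent legs with their top edges flush with the underside of the top and their outer faces flush with the legs' outer faces.

B is a straight ladder. Two 48×35 mm vertical rails, 1809 mm tall, stand 470 mm apart (outside-to-outside) with their front faces coplanar on the −y side. 7 rungs, each 35 mm deep and 25 mm tall, span between the inner faces of the rails, front faces flush with the rails. The lowest rung's underside is at z = 204 mm and rungs are spaced 246 mm apart (underside to underside).

C is a run of 6 identical solid stair steps. Each tread is 1032×250 mm and each step block is 209 mm high. Step 1 rests on the floor; step k is offset from step 1 by (k−1)×250 mm in y and (k−1)×209 mm in z.

The ladder is on top of the table. The staircase is on the floor beside the table on its +y side.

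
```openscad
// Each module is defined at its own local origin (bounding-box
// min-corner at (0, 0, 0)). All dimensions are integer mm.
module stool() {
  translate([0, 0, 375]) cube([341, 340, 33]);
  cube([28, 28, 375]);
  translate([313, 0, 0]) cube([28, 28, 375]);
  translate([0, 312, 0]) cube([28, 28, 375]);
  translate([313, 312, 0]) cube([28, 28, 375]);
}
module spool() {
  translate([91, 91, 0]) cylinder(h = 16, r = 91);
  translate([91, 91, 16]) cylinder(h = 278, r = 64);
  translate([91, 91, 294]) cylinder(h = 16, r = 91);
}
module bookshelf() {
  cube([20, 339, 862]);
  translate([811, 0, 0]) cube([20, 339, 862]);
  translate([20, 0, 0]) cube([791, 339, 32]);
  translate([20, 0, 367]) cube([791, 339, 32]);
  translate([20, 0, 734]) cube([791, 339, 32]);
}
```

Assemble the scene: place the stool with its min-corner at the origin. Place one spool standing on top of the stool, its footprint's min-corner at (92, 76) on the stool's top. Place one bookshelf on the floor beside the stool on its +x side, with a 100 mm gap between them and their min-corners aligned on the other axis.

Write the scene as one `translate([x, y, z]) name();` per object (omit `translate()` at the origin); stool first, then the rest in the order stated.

stool();
translate([92, 76, 408]) spool();
translate([441, 0, 0]) bookshelf();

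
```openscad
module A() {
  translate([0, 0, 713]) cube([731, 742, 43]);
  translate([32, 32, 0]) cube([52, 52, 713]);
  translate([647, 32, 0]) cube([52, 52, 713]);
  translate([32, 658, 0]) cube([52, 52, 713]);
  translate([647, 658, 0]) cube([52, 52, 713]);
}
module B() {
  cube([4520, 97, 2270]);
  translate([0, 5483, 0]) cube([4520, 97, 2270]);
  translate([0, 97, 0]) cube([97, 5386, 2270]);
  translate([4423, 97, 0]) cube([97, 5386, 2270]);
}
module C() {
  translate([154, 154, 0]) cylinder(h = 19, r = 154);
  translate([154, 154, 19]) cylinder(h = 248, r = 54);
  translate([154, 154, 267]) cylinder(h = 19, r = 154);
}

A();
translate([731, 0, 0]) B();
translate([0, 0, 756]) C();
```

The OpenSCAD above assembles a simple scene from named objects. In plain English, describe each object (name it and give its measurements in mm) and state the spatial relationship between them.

A is a rectangular dining table. The top is 731×742×43 mm with its upper surface at z = 756 mm. It stands on four 52×52 mm square legs, each inset 32 mm from the nearest pair of top edges, running from the floor to the underside of the top.

B is a box-shaped house frame (walls only): outside footprint 4520×5580 mm, wall height 2270 mm, wall thickness 97 mm. The two y-facing walls run the full x-width; the two x-facing walls fit between the inner faces of the y-facing walls.

C is a spool: two coaxial disc flanges of radius 154 mm and thickness 19 mm, joined by a core cylinder of radius 54 mm and height 248 mm. The lower flange rests on z = 0 and the three cylinders share a vertical axis.

The house frame is against the table's +x side, with their −y faces flush. The spool is on top of the table.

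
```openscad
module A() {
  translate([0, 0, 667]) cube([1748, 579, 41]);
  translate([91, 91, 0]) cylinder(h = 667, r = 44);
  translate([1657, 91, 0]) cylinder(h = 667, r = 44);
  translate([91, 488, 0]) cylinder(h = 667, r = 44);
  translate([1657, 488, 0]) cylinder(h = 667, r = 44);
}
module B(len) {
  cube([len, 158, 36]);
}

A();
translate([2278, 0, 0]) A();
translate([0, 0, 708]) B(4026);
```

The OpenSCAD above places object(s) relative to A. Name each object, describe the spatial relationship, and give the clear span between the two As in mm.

A is a table. B is a beam. A beam spans the tops of two tables. The clear span between the two tables is 530 mm.

Second table starts at x = 2278; first ends at x = 1748; clear span = 2278 − 1748 = 530 mm.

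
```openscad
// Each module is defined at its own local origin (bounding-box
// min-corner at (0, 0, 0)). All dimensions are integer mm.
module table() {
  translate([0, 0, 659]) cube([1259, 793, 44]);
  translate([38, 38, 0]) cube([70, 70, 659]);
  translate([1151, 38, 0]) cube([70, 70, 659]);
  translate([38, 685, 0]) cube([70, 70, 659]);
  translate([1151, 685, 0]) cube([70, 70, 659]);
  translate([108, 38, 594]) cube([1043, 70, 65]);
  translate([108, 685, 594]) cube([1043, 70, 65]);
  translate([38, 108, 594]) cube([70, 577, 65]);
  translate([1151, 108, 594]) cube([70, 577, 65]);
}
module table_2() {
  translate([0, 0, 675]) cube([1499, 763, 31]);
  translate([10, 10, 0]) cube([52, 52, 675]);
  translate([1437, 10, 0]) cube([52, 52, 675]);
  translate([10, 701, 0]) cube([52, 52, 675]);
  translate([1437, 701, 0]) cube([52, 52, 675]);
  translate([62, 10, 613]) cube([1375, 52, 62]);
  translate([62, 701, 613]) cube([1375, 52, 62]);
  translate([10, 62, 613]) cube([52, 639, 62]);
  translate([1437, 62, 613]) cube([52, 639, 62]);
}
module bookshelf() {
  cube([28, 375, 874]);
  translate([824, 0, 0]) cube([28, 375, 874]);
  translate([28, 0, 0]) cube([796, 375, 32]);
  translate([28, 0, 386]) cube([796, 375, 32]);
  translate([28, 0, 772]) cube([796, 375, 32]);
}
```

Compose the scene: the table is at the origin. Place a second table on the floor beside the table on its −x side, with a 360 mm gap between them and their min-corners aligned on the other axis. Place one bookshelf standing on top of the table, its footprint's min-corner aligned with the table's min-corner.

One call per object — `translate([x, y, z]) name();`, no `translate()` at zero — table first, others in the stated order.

table();
translate([-1859, 0, 0]) table_2();
translate([0, 0, 703]) bookshelf();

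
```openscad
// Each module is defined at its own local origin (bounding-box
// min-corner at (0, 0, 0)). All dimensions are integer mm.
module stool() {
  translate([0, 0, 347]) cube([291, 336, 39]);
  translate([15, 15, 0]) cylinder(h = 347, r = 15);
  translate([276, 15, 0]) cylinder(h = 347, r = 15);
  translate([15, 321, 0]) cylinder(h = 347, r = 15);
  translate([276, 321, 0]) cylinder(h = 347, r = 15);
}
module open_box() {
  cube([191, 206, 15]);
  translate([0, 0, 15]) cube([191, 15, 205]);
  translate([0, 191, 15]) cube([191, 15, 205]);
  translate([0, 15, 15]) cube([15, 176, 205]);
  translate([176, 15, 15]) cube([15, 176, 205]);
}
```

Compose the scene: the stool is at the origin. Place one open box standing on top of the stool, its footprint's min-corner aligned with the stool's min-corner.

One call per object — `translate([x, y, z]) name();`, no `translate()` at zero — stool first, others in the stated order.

stool();
translate([0, 0, 386]) open_box();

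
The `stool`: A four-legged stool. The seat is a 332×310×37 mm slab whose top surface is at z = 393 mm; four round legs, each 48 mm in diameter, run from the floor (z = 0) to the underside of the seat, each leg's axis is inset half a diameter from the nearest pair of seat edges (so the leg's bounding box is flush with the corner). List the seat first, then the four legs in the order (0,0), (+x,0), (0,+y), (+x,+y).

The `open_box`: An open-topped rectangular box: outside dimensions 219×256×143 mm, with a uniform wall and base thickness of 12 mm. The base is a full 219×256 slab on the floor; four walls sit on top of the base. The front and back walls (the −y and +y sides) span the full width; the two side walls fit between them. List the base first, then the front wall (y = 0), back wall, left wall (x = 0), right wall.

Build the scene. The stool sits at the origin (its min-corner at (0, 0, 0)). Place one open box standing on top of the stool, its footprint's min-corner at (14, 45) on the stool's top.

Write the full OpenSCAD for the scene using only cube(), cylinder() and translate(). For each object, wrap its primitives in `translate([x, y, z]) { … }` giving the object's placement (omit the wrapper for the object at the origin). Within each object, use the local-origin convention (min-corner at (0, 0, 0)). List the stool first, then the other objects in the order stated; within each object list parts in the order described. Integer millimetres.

translate([0, 0, 356]) cube([332, 310, 37]);
translate([24, 24, 0]) cylinder(h = 356, r = 24);
translate([308, 24, 0]) cylinder(h = 356, r = 24);
translate([24, 286, 0]) cylinder(h = 356, r = 24);
translate([308, 286, 0]) cylinder(h = 356, r = 24);
translate([14, 45, 393]) {
  cube([219, 256, 12]);
  translate([0, 0, 12]) cube([219, 12, 131]);
  translate([0, 244, 12]) cube([219, 12, 131]);
  translate([0, 12, 12]) cube([12, 232, 131]);
  translate([207, 12, 12]) cube([12, 232, 131]);
}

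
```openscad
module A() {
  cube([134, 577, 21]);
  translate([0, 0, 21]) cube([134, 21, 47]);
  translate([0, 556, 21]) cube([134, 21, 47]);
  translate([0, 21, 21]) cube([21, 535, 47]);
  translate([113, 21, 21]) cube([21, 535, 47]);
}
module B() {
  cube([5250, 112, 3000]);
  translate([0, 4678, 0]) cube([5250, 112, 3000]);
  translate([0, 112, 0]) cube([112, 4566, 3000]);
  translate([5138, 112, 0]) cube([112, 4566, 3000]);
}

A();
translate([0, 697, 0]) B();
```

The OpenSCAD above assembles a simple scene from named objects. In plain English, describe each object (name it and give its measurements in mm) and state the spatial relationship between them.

A is an open storage box with external size 134×577×68 mm and wall thickness 21 mm (the base is also 21 mm thick). The base covers the whole footprint; the four walls stand on the base, with the y-facing walls full-width and the x-facing walls fitting between their inner faces.

B is a box-shaped house frame (walls only): outside footprint 5250×4790 mm, wall height 3000 mm, wall thickness 112 mm. The two y-facing walls run the full x-width; the two x-facing walls fit between the inner faces of the y-facing walls.

The house frame is on the floor beside the open box on its +y side.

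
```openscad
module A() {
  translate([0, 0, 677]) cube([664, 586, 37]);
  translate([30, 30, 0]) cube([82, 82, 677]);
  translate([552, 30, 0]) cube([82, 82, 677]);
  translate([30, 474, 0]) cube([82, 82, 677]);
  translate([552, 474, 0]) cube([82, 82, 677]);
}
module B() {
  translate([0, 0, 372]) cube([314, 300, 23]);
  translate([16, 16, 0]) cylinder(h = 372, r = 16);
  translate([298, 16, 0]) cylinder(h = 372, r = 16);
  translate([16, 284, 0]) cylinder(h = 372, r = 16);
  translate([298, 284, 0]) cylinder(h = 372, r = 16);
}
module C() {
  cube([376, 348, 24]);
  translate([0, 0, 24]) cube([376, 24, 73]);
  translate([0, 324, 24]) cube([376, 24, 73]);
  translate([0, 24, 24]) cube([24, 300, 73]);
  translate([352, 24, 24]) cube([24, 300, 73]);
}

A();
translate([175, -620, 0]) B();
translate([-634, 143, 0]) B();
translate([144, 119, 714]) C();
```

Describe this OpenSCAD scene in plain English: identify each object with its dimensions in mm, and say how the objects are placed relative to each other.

A is a table: top 664 mm (x) × 586 mm (y), 37 mm thick, upper face at z = 714 mm, on four 82×82 mm square legs, each inset 30 mm from the nearest pair of top edges, running from z = 0 to the bottom of the top.

B is a four-legged stool. The seat is 314×300 mm, 23 mm thick, top at z = 395 mm. It stands on four round legs, each 32 mm in diameter, from z = 0 to the seat underside, each leg's axis is inset half a diameter from the nearest pair of seat edges (so the leg's bounding box is flush with the corner).

C is an open-topped rectangular box: outside dimensions 376×348×97 mm, with a uniform wall and base thickness of 24 mm. The base is a full 376×348 slab on the floor; four walls sit on top of the base. The front and back walls (the −y and +y sides) span the full width; the two side walls fit between them.

Two stools sit around the table at the −y, −x sides. The open box is on top of the table, centred.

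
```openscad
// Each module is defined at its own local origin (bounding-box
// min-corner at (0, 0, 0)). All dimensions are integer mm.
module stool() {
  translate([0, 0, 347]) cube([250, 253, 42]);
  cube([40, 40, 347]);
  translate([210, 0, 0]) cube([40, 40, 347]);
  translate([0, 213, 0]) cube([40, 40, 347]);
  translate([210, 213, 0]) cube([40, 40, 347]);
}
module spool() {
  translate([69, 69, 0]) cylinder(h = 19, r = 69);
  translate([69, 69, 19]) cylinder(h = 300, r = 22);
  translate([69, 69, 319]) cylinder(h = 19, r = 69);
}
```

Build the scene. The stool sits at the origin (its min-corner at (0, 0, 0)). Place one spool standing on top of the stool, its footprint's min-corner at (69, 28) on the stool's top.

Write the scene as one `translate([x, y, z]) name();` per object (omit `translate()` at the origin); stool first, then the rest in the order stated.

stool();
translate([69, 28, 389]) spool();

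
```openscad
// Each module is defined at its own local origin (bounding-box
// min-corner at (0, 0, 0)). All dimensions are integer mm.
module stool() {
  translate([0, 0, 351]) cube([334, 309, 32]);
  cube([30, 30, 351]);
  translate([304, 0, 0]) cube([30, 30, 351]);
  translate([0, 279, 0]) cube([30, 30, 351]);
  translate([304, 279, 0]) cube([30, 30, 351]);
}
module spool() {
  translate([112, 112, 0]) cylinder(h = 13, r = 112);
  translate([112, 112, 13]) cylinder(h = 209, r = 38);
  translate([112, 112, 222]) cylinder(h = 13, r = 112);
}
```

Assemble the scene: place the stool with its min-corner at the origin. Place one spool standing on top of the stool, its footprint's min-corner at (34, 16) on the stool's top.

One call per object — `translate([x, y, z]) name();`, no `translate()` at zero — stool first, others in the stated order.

stool();
translate([34, 16, 383]) spool();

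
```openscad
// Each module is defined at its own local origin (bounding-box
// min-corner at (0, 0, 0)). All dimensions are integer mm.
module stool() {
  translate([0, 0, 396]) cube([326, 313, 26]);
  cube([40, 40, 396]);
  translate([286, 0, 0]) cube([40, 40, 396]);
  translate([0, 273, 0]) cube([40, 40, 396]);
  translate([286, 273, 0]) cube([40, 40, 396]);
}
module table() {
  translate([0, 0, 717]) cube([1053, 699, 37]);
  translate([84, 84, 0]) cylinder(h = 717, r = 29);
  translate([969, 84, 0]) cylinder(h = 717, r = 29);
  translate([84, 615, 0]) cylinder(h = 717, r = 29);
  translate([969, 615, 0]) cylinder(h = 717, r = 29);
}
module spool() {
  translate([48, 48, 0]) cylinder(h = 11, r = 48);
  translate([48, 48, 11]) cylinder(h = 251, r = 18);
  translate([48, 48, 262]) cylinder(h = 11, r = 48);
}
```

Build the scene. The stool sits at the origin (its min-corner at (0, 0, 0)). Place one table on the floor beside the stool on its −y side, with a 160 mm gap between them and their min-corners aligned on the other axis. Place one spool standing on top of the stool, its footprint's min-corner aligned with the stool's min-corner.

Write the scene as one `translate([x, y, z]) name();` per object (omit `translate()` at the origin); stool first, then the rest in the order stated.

stool();
translate([0, -859, 0]) table();
translate([0, 0, 422]) spool();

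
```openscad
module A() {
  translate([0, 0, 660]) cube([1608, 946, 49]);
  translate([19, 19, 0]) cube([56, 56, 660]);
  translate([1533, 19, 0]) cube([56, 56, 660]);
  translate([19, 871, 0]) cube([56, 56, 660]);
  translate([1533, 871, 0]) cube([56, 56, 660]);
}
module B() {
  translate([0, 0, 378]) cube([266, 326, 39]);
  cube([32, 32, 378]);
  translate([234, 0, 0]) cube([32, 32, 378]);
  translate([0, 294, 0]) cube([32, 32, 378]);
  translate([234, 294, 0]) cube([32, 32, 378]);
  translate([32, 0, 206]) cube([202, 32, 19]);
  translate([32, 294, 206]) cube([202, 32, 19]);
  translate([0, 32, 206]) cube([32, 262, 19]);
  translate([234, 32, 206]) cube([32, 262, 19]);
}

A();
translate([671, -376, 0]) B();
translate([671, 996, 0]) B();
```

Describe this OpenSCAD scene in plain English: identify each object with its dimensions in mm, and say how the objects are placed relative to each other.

A is a table: top 1608 mm (x) × 946 mm (y), 49 mm thick, upper face at z = 709 mm, on four 56×56 mm square legs, each inset 19 mm from the nearest pair of top edges, running from z = 0 to the bottom of the top.

B is a four-legged stool. The seat is a 266×326×39 mm slab whose top surface is at z = 417 mm; four square legs, each 32×32 mm in cross-section, run from the floor (z = 0) to the underside of the seat, each flush with a corner of the seat. Four stretchers, 32 mm wide and 19 mm tall, connect adjacent legs with their undersides at z = 206 mm, each running between the inner faces of the legs it joins and aligned with the legs' outer faces on the other axis.

Two stools sit around the table at the −y, +y sides.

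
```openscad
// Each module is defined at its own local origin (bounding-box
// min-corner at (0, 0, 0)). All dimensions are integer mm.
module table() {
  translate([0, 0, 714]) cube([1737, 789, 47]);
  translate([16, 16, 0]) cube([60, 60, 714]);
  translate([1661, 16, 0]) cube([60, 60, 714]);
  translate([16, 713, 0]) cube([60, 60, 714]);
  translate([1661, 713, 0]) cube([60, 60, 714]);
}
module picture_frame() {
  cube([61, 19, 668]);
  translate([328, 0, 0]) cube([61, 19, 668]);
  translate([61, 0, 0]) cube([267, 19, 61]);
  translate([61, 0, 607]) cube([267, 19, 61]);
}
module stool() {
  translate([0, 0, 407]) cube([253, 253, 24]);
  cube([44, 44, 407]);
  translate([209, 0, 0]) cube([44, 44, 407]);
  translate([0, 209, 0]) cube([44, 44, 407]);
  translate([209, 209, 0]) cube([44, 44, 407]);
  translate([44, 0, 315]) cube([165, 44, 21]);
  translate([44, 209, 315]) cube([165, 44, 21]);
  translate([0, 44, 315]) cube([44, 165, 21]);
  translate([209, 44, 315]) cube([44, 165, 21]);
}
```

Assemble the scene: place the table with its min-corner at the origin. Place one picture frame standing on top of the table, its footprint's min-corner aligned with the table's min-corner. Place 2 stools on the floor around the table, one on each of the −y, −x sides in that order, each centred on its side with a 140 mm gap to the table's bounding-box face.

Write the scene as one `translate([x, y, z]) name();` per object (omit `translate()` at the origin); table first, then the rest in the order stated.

table();
translate([0, 0, 761]) picture_frame();
translate([742, -393, 0]) stool();
translate([-393, 268, 0]) stool();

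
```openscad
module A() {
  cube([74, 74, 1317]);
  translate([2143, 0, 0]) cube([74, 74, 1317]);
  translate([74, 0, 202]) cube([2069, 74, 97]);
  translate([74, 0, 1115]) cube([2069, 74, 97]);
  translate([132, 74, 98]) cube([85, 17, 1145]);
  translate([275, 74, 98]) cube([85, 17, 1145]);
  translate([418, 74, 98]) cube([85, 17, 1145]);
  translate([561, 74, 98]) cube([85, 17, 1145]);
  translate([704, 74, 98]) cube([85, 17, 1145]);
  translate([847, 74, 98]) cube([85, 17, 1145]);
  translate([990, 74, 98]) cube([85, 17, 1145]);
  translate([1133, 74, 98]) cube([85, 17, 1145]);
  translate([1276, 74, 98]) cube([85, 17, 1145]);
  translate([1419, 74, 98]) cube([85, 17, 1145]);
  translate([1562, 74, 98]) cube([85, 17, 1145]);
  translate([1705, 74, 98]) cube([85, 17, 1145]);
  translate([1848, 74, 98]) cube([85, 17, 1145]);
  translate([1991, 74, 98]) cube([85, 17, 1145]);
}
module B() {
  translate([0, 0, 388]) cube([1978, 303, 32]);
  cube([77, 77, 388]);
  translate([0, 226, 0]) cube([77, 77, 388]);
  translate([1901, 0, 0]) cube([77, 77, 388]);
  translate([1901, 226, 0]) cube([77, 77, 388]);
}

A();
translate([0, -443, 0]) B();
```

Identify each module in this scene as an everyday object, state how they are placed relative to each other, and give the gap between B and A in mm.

The bench's nearest face is 140 mm from the fence section's −y face.

A is a fence section. B is a bench. The bench is on the floor beside the fence section on its −y side. The gap between the bench and the fence section is 140 mm.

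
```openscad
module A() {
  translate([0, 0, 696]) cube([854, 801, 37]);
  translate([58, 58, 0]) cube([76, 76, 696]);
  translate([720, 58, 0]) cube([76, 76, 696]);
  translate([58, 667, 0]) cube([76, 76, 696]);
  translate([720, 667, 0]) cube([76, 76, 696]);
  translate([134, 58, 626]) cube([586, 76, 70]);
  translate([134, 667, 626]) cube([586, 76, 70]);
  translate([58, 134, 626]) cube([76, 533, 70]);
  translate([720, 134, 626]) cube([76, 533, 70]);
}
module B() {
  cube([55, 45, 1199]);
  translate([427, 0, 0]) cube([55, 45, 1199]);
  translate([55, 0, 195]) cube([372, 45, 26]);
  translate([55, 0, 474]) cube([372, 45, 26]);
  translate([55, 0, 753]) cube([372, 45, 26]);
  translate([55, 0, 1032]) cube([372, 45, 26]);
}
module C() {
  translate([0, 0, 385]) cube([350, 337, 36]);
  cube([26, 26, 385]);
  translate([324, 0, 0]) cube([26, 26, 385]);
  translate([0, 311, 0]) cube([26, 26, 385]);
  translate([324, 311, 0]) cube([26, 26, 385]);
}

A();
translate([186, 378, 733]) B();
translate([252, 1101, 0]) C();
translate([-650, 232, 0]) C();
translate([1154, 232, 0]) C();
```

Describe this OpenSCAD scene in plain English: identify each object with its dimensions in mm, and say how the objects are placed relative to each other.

A is a table: top 854 mm (x) × 801 mm (y), 37 mm thick, upper face at z = 733 mm, on four 76×76 mm square legs, each inset 58 mm from the nearest pair of top edges, running from z = 0 to the bottom of the top. Four apron rails, 76 mm thick and 70 mm tall, run between adjacent legs with their top edges flush with the underside of the top and their outer faces flush with the legs' outer faces.

B is a straight ladder. Two 55×45 mm vertical rails, 1199 mm tall, stand 482 mm apart (outside-to-outside) with their front faces coplanar on the −y side. 4 rungs, each 45 mm deep and 26 mm tall, span between the inner faces of the rails, front faces flush with the rails. The lowest rung's underside is at z = 195 mm and rungs are spaced 279 mm apart (underside to underside).

C is a four-legged stool. The seat is a 350×337×36 mm slab whose top surface is at z = 421 mm; four square legs, each 26×26 mm in cross-section, run from the floor (z = 0) to the underside of the seat, each flush with a corner of the seat.

The ladder is on top of the table, centred. Three stools sit around the table at the +y, −x, +x sides.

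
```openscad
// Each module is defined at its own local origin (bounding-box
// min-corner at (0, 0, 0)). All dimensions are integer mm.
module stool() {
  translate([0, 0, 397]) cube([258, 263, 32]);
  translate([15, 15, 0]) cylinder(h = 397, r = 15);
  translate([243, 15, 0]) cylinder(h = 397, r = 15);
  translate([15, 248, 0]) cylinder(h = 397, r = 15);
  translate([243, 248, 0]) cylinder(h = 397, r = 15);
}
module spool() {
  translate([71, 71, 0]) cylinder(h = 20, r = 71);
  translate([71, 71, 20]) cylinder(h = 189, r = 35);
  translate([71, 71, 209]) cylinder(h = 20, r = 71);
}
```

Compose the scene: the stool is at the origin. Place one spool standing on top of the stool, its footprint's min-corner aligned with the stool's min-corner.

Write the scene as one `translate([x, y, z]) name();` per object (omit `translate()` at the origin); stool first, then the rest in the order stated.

stool();
translate([0, 0, 429]) spool();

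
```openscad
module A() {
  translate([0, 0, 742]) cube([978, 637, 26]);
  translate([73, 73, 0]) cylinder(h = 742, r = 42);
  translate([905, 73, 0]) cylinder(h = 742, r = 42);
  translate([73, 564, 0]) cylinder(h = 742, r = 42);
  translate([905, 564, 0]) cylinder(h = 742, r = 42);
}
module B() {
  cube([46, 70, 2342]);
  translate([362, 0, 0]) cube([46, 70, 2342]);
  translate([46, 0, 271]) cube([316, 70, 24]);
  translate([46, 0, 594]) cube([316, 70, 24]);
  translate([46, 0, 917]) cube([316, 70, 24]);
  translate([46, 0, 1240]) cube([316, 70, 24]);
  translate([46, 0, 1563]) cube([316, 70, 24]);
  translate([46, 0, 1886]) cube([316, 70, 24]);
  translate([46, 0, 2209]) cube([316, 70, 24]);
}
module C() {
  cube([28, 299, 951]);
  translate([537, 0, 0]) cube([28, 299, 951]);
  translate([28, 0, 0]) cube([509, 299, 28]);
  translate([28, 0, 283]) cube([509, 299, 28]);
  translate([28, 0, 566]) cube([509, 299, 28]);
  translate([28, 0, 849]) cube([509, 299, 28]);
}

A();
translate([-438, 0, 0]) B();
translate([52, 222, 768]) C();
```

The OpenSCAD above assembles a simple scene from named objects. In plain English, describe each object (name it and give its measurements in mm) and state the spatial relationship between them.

A is a table with a 978×637 mm rectangular top, 26 mm thick, top surface at z = 768 mm, supported by four round legs of 84 mm diameter, each leg's bounding box inset 31 mm from the nearest pair of top edges, running from the floor.

B is a straight ladder. Two 46×70 mm vertical rails, 2342 mm tall, stand 408 mm apart (outside-to-outside) with their front faces coplanar on the −y side. 7 rungs, each 70 mm deep and 24 mm tall, span between the inner faces of the rails, front faces flush with the rails. The lowest rung's underside is at z = 271 mm and rungs are spaced 323 mm apart (underside to underside).

C is a bookshelf 565 mm wide overall, 299 mm deep and 951 mm tall. The two sides are 28 mm thick vertical panels. 4 horizontal shelves of 28 mm thickness span between the inner faces of the sides; the lowest shelf sits on the floor and shelves are stacked with a clear vertical gap of 255 mm between each pair.

The ladder is on the floor beside the table on its −x side. The bookshelf is on top of the table.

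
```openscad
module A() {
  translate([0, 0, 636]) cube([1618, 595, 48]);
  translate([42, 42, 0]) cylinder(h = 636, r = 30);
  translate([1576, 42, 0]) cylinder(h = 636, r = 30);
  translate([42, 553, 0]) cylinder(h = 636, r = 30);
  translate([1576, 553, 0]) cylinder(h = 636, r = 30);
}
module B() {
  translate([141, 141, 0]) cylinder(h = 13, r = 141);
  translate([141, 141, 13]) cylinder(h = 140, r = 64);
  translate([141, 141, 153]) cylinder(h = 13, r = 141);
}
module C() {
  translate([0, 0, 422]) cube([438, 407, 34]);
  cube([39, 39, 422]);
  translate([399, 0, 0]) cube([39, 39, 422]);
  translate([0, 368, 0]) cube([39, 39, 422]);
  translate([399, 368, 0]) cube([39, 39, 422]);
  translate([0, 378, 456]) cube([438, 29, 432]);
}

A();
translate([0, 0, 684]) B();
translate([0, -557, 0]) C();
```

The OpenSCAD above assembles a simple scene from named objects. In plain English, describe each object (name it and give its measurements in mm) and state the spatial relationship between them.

A is a table: top 1618 mm (x) × 595 mm (y), 48 mm thick, upper face at z = 684 mm, on four round legs of 60 mm diameter, each leg's bounding box inset 12 mm from the nearest pair of top edges, running from z = 0 to the bottom of the top.

B is a spool: two coaxial disc flanges of radius 141 mm and thickness 13 mm, joined by a core cylinder of radius 64 mm and height 140 mm. The lower flange rests on z = 0 and the three cylinders share a vertical axis.

C is a chair. The seat is a 438×407×34 mm slab with its top at z = 456 mm, on four 39×39 mm corner legs (flush with the seat edges, standing on z = 0). A flat backrest 29 mm thick, 432 mm tall, spans the full seat width and rises from the seat top along its +y edge, rear face flush with the rear of the seat.

The spool is on top of the table. The chair is on the floor beside the table on its −y side.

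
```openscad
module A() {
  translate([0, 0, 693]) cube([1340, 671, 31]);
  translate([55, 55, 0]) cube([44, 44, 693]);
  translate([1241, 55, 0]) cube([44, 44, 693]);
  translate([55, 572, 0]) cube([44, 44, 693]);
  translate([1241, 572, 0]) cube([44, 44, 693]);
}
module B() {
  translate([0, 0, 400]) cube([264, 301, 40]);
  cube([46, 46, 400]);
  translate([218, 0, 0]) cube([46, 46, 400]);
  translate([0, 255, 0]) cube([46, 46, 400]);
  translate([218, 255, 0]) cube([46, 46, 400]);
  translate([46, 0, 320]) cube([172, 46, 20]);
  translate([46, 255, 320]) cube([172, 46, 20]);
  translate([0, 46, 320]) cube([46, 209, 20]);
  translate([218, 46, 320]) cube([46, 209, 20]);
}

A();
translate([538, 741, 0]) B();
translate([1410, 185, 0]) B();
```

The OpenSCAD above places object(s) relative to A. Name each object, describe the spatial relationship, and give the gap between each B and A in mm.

Each stool's nearest face is 70 mm from the table's bounding box.

A is a table. B is a stool. Two stools sit around the table at the +y, +x sides. The gap between each stool and the table is 70 mm.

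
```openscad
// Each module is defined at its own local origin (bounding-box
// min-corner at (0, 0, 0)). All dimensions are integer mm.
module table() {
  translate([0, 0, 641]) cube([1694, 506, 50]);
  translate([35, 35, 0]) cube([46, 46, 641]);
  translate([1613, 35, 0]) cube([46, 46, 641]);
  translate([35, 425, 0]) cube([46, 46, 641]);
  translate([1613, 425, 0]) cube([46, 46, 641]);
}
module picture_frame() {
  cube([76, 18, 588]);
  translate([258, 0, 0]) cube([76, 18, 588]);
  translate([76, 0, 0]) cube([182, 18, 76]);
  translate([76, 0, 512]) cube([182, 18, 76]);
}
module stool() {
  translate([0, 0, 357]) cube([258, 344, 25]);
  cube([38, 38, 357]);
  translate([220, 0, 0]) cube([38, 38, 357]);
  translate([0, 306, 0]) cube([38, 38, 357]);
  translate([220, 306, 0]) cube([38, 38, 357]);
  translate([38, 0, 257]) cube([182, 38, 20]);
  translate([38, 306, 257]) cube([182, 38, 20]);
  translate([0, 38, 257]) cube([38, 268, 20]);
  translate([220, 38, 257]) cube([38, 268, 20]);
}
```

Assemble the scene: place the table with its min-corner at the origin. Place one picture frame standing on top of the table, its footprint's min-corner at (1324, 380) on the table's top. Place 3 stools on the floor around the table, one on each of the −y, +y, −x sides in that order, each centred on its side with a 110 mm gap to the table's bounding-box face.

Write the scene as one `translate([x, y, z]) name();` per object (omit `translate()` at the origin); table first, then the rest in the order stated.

table();
translate([1324, 380, 691]) picture_frame();
translate([718, -454, 0]) stool();
translate([718, 616, 0]) stool();
translate([-368, 81, 0]) stool();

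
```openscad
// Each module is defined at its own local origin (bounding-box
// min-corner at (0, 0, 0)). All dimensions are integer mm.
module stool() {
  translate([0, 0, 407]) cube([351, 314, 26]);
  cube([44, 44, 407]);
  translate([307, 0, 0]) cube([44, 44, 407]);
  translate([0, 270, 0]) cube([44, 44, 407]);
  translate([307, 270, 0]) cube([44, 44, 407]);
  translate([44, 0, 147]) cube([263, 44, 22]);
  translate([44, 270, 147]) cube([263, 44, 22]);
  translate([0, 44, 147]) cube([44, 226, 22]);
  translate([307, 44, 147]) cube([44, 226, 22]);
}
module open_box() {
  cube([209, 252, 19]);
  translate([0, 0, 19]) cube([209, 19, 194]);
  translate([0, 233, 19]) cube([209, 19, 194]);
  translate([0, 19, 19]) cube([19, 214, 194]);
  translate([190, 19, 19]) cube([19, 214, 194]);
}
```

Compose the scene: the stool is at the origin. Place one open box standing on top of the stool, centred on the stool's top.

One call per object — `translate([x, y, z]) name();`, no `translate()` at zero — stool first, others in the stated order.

stool();
translate([71, 31, 433]) open_box();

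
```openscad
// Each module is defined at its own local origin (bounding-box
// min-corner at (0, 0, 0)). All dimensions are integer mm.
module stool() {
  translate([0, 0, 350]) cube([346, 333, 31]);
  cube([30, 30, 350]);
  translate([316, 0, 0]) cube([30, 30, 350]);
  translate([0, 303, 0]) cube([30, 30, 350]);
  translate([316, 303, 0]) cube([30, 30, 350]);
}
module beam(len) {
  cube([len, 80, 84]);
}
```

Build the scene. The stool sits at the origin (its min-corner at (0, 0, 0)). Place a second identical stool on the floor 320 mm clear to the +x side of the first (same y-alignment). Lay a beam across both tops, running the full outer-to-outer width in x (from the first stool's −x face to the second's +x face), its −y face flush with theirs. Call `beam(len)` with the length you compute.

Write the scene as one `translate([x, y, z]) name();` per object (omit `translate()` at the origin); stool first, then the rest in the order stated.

stool();
translate([666, 0, 0]) stool();
translate([0, 0, 381]) beam(1012);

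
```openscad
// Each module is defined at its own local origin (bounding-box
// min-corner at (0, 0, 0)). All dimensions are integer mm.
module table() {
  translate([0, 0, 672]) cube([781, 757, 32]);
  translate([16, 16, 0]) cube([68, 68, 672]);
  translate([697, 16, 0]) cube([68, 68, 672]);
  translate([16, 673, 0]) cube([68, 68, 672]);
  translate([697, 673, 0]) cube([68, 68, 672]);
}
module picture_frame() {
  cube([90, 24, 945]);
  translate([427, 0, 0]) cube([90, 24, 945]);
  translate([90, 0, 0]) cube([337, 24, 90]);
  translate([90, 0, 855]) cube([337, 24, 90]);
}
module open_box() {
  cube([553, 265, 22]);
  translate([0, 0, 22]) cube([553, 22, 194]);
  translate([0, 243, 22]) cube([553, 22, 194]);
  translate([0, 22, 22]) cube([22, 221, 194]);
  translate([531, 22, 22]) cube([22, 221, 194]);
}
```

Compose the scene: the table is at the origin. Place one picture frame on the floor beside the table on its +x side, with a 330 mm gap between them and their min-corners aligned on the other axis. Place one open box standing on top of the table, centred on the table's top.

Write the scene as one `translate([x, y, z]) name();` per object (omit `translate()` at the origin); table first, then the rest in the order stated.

table();
translate([1111, 0, 0]) picture_frame();
translate([114, 246, 704]) open_box();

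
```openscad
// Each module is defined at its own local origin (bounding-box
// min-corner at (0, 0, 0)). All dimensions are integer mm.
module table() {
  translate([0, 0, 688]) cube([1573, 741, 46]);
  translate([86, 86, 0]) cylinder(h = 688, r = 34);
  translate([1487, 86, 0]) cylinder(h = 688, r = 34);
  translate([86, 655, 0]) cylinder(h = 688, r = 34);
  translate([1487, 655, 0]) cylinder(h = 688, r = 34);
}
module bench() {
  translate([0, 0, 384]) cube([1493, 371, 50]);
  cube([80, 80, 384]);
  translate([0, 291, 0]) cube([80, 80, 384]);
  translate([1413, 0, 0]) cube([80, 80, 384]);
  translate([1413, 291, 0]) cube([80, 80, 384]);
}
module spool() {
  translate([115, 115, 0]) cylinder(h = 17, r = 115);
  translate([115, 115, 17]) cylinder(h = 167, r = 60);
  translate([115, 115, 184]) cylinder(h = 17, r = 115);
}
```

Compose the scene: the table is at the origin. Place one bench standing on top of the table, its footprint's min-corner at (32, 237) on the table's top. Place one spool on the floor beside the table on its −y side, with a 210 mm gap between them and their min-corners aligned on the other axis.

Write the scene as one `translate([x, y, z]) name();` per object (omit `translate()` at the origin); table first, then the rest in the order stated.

table();
translate([32, 237, 734]) bench();
translate([0, -440, 0]) spool();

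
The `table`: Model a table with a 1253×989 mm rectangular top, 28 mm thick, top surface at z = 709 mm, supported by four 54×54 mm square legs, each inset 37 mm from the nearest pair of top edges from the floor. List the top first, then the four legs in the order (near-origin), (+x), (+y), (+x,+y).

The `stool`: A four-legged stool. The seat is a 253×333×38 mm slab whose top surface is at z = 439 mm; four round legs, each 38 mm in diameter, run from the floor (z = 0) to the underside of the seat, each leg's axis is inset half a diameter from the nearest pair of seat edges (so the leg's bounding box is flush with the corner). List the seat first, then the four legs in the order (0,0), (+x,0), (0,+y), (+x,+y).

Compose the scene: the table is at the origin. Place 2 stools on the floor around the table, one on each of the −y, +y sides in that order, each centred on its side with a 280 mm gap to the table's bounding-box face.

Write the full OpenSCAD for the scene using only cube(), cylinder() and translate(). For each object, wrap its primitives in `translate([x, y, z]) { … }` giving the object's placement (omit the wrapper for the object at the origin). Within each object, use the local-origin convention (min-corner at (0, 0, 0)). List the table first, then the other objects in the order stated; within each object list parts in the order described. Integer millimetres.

translate([0, 0, 681]) cube([1253, 989, 28]);
translate([37, 37, 0]) cube([54, 54, 681]);
translate([1162, 37, 0]) cube([54, 54, 681]);
translate([37, 898, 0]) cube([54, 54, 681]);
translate([1162, 898, 0]) cube([54, 54, 681]);
translate([500, -613, 0]) {
  translate([0, 0, 401]) cube([253, 333, 38]);
  translate([19, 19, 0]) cylinder(h = 401, r = 19);
  translate([234, 19, 0]) cylinder(h = 401, r = 19);
  translate([19, 314, 0]) cylinder(h = 401, r = 19);
  translate([234, 314, 0]) cylinder(h = 401, r = 19);
}
translate([500, 1269, 0]) {
  translate([0, 0, 401]) cube([253, 333, 38]);
  translate([19, 19, 0]) cylinder(h = 401, r = 19);
  translate([234, 19, 0]) cylinder(h = 401, r = 19);
  translate([19, 314, 0]) cylinder(h = 401, r = 19);
  translate([234, 314, 0]) cylinder(h = 401, r = 19);
}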